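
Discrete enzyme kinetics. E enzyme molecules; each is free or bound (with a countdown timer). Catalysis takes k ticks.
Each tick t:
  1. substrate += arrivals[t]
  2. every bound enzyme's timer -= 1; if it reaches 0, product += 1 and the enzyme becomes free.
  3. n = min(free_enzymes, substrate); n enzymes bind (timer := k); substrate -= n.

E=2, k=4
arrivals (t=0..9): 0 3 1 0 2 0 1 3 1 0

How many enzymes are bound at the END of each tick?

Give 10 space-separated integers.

Answer: 0 2 2 2 2 2 2 2 2 2

Derivation:
t=0: arr=0 -> substrate=0 bound=0 product=0
t=1: arr=3 -> substrate=1 bound=2 product=0
t=2: arr=1 -> substrate=2 bound=2 product=0
t=3: arr=0 -> substrate=2 bound=2 product=0
t=4: arr=2 -> substrate=4 bound=2 product=0
t=5: arr=0 -> substrate=2 bound=2 product=2
t=6: arr=1 -> substrate=3 bound=2 product=2
t=7: arr=3 -> substrate=6 bound=2 product=2
t=8: arr=1 -> substrate=7 bound=2 product=2
t=9: arr=0 -> substrate=5 bound=2 product=4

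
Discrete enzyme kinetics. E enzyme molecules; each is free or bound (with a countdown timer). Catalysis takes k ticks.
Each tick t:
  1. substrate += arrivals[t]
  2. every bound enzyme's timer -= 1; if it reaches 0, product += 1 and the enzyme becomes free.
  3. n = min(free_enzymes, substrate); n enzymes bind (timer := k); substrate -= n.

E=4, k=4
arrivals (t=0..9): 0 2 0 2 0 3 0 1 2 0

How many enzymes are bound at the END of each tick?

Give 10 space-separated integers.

Answer: 0 2 2 4 4 4 4 4 4 4

Derivation:
t=0: arr=0 -> substrate=0 bound=0 product=0
t=1: arr=2 -> substrate=0 bound=2 product=0
t=2: arr=0 -> substrate=0 bound=2 product=0
t=3: arr=2 -> substrate=0 bound=4 product=0
t=4: arr=0 -> substrate=0 bound=4 product=0
t=5: arr=3 -> substrate=1 bound=4 product=2
t=6: arr=0 -> substrate=1 bound=4 product=2
t=7: arr=1 -> substrate=0 bound=4 product=4
t=8: arr=2 -> substrate=2 bound=4 product=4
t=9: arr=0 -> substrate=0 bound=4 product=6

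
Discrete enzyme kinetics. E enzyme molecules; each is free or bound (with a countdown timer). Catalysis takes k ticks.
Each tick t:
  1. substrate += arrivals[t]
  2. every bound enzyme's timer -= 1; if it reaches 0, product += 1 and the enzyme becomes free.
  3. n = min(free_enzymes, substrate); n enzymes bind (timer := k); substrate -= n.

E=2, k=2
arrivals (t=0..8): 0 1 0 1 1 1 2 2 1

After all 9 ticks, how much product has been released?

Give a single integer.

t=0: arr=0 -> substrate=0 bound=0 product=0
t=1: arr=1 -> substrate=0 bound=1 product=0
t=2: arr=0 -> substrate=0 bound=1 product=0
t=3: arr=1 -> substrate=0 bound=1 product=1
t=4: arr=1 -> substrate=0 bound=2 product=1
t=5: arr=1 -> substrate=0 bound=2 product=2
t=6: arr=2 -> substrate=1 bound=2 product=3
t=7: arr=2 -> substrate=2 bound=2 product=4
t=8: arr=1 -> substrate=2 bound=2 product=5

Answer: 5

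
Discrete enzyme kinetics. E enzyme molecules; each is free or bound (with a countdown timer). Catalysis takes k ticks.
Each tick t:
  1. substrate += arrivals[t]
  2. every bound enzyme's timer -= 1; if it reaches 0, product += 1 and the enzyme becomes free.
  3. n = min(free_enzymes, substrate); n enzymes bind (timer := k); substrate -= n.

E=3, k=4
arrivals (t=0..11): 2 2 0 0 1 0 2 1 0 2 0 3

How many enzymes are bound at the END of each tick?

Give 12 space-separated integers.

t=0: arr=2 -> substrate=0 bound=2 product=0
t=1: arr=2 -> substrate=1 bound=3 product=0
t=2: arr=0 -> substrate=1 bound=3 product=0
t=3: arr=0 -> substrate=1 bound=3 product=0
t=4: arr=1 -> substrate=0 bound=3 product=2
t=5: arr=0 -> substrate=0 bound=2 product=3
t=6: arr=2 -> substrate=1 bound=3 product=3
t=7: arr=1 -> substrate=2 bound=3 product=3
t=8: arr=0 -> substrate=0 bound=3 product=5
t=9: arr=2 -> substrate=2 bound=3 product=5
t=10: arr=0 -> substrate=1 bound=3 product=6
t=11: arr=3 -> substrate=4 bound=3 product=6

Answer: 2 3 3 3 3 2 3 3 3 3 3 3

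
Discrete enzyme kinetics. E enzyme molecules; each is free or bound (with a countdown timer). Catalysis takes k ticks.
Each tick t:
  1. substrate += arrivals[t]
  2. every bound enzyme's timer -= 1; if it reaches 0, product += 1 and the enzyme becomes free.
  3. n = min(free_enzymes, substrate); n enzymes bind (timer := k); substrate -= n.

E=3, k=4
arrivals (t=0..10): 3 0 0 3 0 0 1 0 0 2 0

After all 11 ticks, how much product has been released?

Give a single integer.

Answer: 6

Derivation:
t=0: arr=3 -> substrate=0 bound=3 product=0
t=1: arr=0 -> substrate=0 bound=3 product=0
t=2: arr=0 -> substrate=0 bound=3 product=0
t=3: arr=3 -> substrate=3 bound=3 product=0
t=4: arr=0 -> substrate=0 bound=3 product=3
t=5: arr=0 -> substrate=0 bound=3 product=3
t=6: arr=1 -> substrate=1 bound=3 product=3
t=7: arr=0 -> substrate=1 bound=3 product=3
t=8: arr=0 -> substrate=0 bound=1 product=6
t=9: arr=2 -> substrate=0 bound=3 product=6
t=10: arr=0 -> substrate=0 bound=3 product=6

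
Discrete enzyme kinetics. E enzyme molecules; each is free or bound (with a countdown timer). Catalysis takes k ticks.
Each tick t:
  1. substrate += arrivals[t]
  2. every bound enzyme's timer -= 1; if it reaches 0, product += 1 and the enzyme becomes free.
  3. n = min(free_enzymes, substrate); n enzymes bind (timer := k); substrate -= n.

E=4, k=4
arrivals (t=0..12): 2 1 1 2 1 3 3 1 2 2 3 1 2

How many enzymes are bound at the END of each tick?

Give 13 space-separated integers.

Answer: 2 3 4 4 4 4 4 4 4 4 4 4 4

Derivation:
t=0: arr=2 -> substrate=0 bound=2 product=0
t=1: arr=1 -> substrate=0 bound=3 product=0
t=2: arr=1 -> substrate=0 bound=4 product=0
t=3: arr=2 -> substrate=2 bound=4 product=0
t=4: arr=1 -> substrate=1 bound=4 product=2
t=5: arr=3 -> substrate=3 bound=4 product=3
t=6: arr=3 -> substrate=5 bound=4 product=4
t=7: arr=1 -> substrate=6 bound=4 product=4
t=8: arr=2 -> substrate=6 bound=4 product=6
t=9: arr=2 -> substrate=7 bound=4 product=7
t=10: arr=3 -> substrate=9 bound=4 product=8
t=11: arr=1 -> substrate=10 bound=4 product=8
t=12: arr=2 -> substrate=10 bound=4 product=10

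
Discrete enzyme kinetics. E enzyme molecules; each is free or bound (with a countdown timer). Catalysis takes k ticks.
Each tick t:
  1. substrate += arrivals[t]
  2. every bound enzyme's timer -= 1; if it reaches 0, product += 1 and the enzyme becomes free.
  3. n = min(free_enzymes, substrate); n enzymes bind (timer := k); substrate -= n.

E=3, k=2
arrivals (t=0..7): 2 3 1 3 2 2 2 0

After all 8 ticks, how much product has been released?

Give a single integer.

t=0: arr=2 -> substrate=0 bound=2 product=0
t=1: arr=3 -> substrate=2 bound=3 product=0
t=2: arr=1 -> substrate=1 bound=3 product=2
t=3: arr=3 -> substrate=3 bound=3 product=3
t=4: arr=2 -> substrate=3 bound=3 product=5
t=5: arr=2 -> substrate=4 bound=3 product=6
t=6: arr=2 -> substrate=4 bound=3 product=8
t=7: arr=0 -> substrate=3 bound=3 product=9

Answer: 9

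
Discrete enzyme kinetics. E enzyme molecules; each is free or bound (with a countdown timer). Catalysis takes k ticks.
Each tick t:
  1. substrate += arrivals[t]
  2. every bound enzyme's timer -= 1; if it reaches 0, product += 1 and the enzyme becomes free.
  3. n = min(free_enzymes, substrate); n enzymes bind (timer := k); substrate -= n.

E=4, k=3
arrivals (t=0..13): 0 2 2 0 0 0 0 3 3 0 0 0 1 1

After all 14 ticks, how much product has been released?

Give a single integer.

Answer: 10

Derivation:
t=0: arr=0 -> substrate=0 bound=0 product=0
t=1: arr=2 -> substrate=0 bound=2 product=0
t=2: arr=2 -> substrate=0 bound=4 product=0
t=3: arr=0 -> substrate=0 bound=4 product=0
t=4: arr=0 -> substrate=0 bound=2 product=2
t=5: arr=0 -> substrate=0 bound=0 product=4
t=6: arr=0 -> substrate=0 bound=0 product=4
t=7: arr=3 -> substrate=0 bound=3 product=4
t=8: arr=3 -> substrate=2 bound=4 product=4
t=9: arr=0 -> substrate=2 bound=4 product=4
t=10: arr=0 -> substrate=0 bound=3 product=7
t=11: arr=0 -> substrate=0 bound=2 product=8
t=12: arr=1 -> substrate=0 bound=3 product=8
t=13: arr=1 -> substrate=0 bound=2 product=10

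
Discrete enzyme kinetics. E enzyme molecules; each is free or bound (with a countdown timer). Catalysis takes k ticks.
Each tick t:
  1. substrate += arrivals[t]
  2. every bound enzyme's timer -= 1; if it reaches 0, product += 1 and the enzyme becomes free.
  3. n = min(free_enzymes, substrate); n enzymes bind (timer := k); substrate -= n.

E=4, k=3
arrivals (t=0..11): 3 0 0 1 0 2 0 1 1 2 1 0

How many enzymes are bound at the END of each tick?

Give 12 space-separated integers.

t=0: arr=3 -> substrate=0 bound=3 product=0
t=1: arr=0 -> substrate=0 bound=3 product=0
t=2: arr=0 -> substrate=0 bound=3 product=0
t=3: arr=1 -> substrate=0 bound=1 product=3
t=4: arr=0 -> substrate=0 bound=1 product=3
t=5: arr=2 -> substrate=0 bound=3 product=3
t=6: arr=0 -> substrate=0 bound=2 product=4
t=7: arr=1 -> substrate=0 bound=3 product=4
t=8: arr=1 -> substrate=0 bound=2 product=6
t=9: arr=2 -> substrate=0 bound=4 product=6
t=10: arr=1 -> substrate=0 bound=4 product=7
t=11: arr=0 -> substrate=0 bound=3 product=8

Answer: 3 3 3 1 1 3 2 3 2 4 4 3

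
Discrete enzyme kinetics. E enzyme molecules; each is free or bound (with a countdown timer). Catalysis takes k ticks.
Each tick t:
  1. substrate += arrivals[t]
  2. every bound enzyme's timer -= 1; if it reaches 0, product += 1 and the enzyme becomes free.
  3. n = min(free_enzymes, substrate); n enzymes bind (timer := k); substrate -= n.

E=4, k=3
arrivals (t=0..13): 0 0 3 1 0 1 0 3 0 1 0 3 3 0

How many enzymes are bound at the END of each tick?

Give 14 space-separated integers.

Answer: 0 0 3 4 4 2 1 4 3 4 1 4 4 4

Derivation:
t=0: arr=0 -> substrate=0 bound=0 product=0
t=1: arr=0 -> substrate=0 bound=0 product=0
t=2: arr=3 -> substrate=0 bound=3 product=0
t=3: arr=1 -> substrate=0 bound=4 product=0
t=4: arr=0 -> substrate=0 bound=4 product=0
t=5: arr=1 -> substrate=0 bound=2 product=3
t=6: arr=0 -> substrate=0 bound=1 product=4
t=7: arr=3 -> substrate=0 bound=4 product=4
t=8: arr=0 -> substrate=0 bound=3 product=5
t=9: arr=1 -> substrate=0 bound=4 product=5
t=10: arr=0 -> substrate=0 bound=1 product=8
t=11: arr=3 -> substrate=0 bound=4 product=8
t=12: arr=3 -> substrate=2 bound=4 product=9
t=13: arr=0 -> substrate=2 bound=4 product=9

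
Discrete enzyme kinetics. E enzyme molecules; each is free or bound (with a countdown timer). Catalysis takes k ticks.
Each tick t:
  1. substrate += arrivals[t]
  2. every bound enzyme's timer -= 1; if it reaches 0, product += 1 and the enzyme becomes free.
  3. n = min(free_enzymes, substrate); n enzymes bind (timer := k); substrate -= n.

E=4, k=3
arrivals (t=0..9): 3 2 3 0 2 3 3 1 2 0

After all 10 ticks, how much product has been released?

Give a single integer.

t=0: arr=3 -> substrate=0 bound=3 product=0
t=1: arr=2 -> substrate=1 bound=4 product=0
t=2: arr=3 -> substrate=4 bound=4 product=0
t=3: arr=0 -> substrate=1 bound=4 product=3
t=4: arr=2 -> substrate=2 bound=4 product=4
t=5: arr=3 -> substrate=5 bound=4 product=4
t=6: arr=3 -> substrate=5 bound=4 product=7
t=7: arr=1 -> substrate=5 bound=4 product=8
t=8: arr=2 -> substrate=7 bound=4 product=8
t=9: arr=0 -> substrate=4 bound=4 product=11

Answer: 11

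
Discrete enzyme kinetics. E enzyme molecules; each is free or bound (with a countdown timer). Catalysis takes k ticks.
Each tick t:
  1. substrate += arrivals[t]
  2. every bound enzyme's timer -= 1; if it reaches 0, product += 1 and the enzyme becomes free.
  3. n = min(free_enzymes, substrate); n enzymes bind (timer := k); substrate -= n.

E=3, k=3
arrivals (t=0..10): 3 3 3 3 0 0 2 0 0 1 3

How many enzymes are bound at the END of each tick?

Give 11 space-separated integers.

t=0: arr=3 -> substrate=0 bound=3 product=0
t=1: arr=3 -> substrate=3 bound=3 product=0
t=2: arr=3 -> substrate=6 bound=3 product=0
t=3: arr=3 -> substrate=6 bound=3 product=3
t=4: arr=0 -> substrate=6 bound=3 product=3
t=5: arr=0 -> substrate=6 bound=3 product=3
t=6: arr=2 -> substrate=5 bound=3 product=6
t=7: arr=0 -> substrate=5 bound=3 product=6
t=8: arr=0 -> substrate=5 bound=3 product=6
t=9: arr=1 -> substrate=3 bound=3 product=9
t=10: arr=3 -> substrate=6 bound=3 product=9

Answer: 3 3 3 3 3 3 3 3 3 3 3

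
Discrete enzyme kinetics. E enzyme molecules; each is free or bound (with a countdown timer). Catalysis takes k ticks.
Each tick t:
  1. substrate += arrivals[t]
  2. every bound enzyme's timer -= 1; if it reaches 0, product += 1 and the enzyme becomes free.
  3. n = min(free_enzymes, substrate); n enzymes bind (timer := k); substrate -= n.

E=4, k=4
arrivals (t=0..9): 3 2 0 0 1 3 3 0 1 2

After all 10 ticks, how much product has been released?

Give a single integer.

t=0: arr=3 -> substrate=0 bound=3 product=0
t=1: arr=2 -> substrate=1 bound=4 product=0
t=2: arr=0 -> substrate=1 bound=4 product=0
t=3: arr=0 -> substrate=1 bound=4 product=0
t=4: arr=1 -> substrate=0 bound=3 product=3
t=5: arr=3 -> substrate=1 bound=4 product=4
t=6: arr=3 -> substrate=4 bound=4 product=4
t=7: arr=0 -> substrate=4 bound=4 product=4
t=8: arr=1 -> substrate=3 bound=4 product=6
t=9: arr=2 -> substrate=3 bound=4 product=8

Answer: 8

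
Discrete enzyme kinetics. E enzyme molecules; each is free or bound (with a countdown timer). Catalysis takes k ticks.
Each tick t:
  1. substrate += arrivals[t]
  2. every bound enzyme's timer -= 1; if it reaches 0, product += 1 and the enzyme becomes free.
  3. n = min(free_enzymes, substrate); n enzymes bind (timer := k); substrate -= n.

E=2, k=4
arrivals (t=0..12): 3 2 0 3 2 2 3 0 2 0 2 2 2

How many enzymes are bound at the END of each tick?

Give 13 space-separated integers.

t=0: arr=3 -> substrate=1 bound=2 product=0
t=1: arr=2 -> substrate=3 bound=2 product=0
t=2: arr=0 -> substrate=3 bound=2 product=0
t=3: arr=3 -> substrate=6 bound=2 product=0
t=4: arr=2 -> substrate=6 bound=2 product=2
t=5: arr=2 -> substrate=8 bound=2 product=2
t=6: arr=3 -> substrate=11 bound=2 product=2
t=7: arr=0 -> substrate=11 bound=2 product=2
t=8: arr=2 -> substrate=11 bound=2 product=4
t=9: arr=0 -> substrate=11 bound=2 product=4
t=10: arr=2 -> substrate=13 bound=2 product=4
t=11: arr=2 -> substrate=15 bound=2 product=4
t=12: arr=2 -> substrate=15 bound=2 product=6

Answer: 2 2 2 2 2 2 2 2 2 2 2 2 2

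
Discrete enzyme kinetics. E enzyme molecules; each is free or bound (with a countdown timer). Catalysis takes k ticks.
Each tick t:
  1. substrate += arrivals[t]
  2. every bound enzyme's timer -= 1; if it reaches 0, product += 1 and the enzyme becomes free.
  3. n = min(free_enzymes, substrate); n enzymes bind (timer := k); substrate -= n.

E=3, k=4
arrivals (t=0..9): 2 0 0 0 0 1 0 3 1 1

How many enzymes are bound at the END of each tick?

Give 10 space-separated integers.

t=0: arr=2 -> substrate=0 bound=2 product=0
t=1: arr=0 -> substrate=0 bound=2 product=0
t=2: arr=0 -> substrate=0 bound=2 product=0
t=3: arr=0 -> substrate=0 bound=2 product=0
t=4: arr=0 -> substrate=0 bound=0 product=2
t=5: arr=1 -> substrate=0 bound=1 product=2
t=6: arr=0 -> substrate=0 bound=1 product=2
t=7: arr=3 -> substrate=1 bound=3 product=2
t=8: arr=1 -> substrate=2 bound=3 product=2
t=9: arr=1 -> substrate=2 bound=3 product=3

Answer: 2 2 2 2 0 1 1 3 3 3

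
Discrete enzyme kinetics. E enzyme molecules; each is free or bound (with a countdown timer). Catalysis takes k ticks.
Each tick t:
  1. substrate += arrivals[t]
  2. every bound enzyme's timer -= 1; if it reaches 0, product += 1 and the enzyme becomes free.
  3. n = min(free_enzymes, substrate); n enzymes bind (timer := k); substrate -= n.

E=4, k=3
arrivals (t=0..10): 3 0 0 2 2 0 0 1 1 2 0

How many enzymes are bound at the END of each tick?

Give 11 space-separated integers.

t=0: arr=3 -> substrate=0 bound=3 product=0
t=1: arr=0 -> substrate=0 bound=3 product=0
t=2: arr=0 -> substrate=0 bound=3 product=0
t=3: arr=2 -> substrate=0 bound=2 product=3
t=4: arr=2 -> substrate=0 bound=4 product=3
t=5: arr=0 -> substrate=0 bound=4 product=3
t=6: arr=0 -> substrate=0 bound=2 product=5
t=7: arr=1 -> substrate=0 bound=1 product=7
t=8: arr=1 -> substrate=0 bound=2 product=7
t=9: arr=2 -> substrate=0 bound=4 product=7
t=10: arr=0 -> substrate=0 bound=3 product=8

Answer: 3 3 3 2 4 4 2 1 2 4 3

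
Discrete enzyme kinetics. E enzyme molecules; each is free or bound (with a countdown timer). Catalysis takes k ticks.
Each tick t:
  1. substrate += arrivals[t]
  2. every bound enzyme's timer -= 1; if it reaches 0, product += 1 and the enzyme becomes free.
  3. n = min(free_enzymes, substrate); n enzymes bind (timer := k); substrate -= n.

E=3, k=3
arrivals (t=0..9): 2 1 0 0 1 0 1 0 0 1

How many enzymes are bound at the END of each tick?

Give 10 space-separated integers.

t=0: arr=2 -> substrate=0 bound=2 product=0
t=1: arr=1 -> substrate=0 bound=3 product=0
t=2: arr=0 -> substrate=0 bound=3 product=0
t=3: arr=0 -> substrate=0 bound=1 product=2
t=4: arr=1 -> substrate=0 bound=1 product=3
t=5: arr=0 -> substrate=0 bound=1 product=3
t=6: arr=1 -> substrate=0 bound=2 product=3
t=7: arr=0 -> substrate=0 bound=1 product=4
t=8: arr=0 -> substrate=0 bound=1 product=4
t=9: arr=1 -> substrate=0 bound=1 product=5

Answer: 2 3 3 1 1 1 2 1 1 1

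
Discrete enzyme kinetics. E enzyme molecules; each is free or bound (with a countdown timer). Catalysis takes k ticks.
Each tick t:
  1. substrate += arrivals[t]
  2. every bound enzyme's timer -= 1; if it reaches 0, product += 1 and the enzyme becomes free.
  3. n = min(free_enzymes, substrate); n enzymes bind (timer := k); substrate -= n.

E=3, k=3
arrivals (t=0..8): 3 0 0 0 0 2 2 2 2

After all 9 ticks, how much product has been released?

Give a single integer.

Answer: 5

Derivation:
t=0: arr=3 -> substrate=0 bound=3 product=0
t=1: arr=0 -> substrate=0 bound=3 product=0
t=2: arr=0 -> substrate=0 bound=3 product=0
t=3: arr=0 -> substrate=0 bound=0 product=3
t=4: arr=0 -> substrate=0 bound=0 product=3
t=5: arr=2 -> substrate=0 bound=2 product=3
t=6: arr=2 -> substrate=1 bound=3 product=3
t=7: arr=2 -> substrate=3 bound=3 product=3
t=8: arr=2 -> substrate=3 bound=3 product=5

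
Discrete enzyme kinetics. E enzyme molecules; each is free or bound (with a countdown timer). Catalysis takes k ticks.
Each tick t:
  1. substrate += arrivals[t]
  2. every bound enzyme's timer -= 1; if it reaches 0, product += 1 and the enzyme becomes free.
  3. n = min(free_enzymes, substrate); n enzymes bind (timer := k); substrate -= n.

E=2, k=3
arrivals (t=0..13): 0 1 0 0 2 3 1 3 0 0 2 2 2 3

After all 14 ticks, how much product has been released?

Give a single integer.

t=0: arr=0 -> substrate=0 bound=0 product=0
t=1: arr=1 -> substrate=0 bound=1 product=0
t=2: arr=0 -> substrate=0 bound=1 product=0
t=3: arr=0 -> substrate=0 bound=1 product=0
t=4: arr=2 -> substrate=0 bound=2 product=1
t=5: arr=3 -> substrate=3 bound=2 product=1
t=6: arr=1 -> substrate=4 bound=2 product=1
t=7: arr=3 -> substrate=5 bound=2 product=3
t=8: arr=0 -> substrate=5 bound=2 product=3
t=9: arr=0 -> substrate=5 bound=2 product=3
t=10: arr=2 -> substrate=5 bound=2 product=5
t=11: arr=2 -> substrate=7 bound=2 product=5
t=12: arr=2 -> substrate=9 bound=2 product=5
t=13: arr=3 -> substrate=10 bound=2 product=7

Answer: 7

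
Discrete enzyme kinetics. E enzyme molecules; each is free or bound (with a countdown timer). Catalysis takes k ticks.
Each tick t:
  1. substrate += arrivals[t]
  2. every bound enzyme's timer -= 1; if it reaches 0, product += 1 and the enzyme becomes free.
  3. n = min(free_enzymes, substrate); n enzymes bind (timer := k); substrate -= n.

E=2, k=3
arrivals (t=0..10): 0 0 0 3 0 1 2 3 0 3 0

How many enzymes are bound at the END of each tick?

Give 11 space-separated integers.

t=0: arr=0 -> substrate=0 bound=0 product=0
t=1: arr=0 -> substrate=0 bound=0 product=0
t=2: arr=0 -> substrate=0 bound=0 product=0
t=3: arr=3 -> substrate=1 bound=2 product=0
t=4: arr=0 -> substrate=1 bound=2 product=0
t=5: arr=1 -> substrate=2 bound=2 product=0
t=6: arr=2 -> substrate=2 bound=2 product=2
t=7: arr=3 -> substrate=5 bound=2 product=2
t=8: arr=0 -> substrate=5 bound=2 product=2
t=9: arr=3 -> substrate=6 bound=2 product=4
t=10: arr=0 -> substrate=6 bound=2 product=4

Answer: 0 0 0 2 2 2 2 2 2 2 2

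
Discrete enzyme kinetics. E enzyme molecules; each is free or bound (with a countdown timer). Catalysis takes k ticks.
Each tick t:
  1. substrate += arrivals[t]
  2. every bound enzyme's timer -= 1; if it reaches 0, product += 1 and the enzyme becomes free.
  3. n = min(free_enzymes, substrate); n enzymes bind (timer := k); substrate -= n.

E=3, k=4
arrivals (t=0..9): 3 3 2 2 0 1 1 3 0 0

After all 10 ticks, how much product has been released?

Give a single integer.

Answer: 6

Derivation:
t=0: arr=3 -> substrate=0 bound=3 product=0
t=1: arr=3 -> substrate=3 bound=3 product=0
t=2: arr=2 -> substrate=5 bound=3 product=0
t=3: arr=2 -> substrate=7 bound=3 product=0
t=4: arr=0 -> substrate=4 bound=3 product=3
t=5: arr=1 -> substrate=5 bound=3 product=3
t=6: arr=1 -> substrate=6 bound=3 product=3
t=7: arr=3 -> substrate=9 bound=3 product=3
t=8: arr=0 -> substrate=6 bound=3 product=6
t=9: arr=0 -> substrate=6 bound=3 product=6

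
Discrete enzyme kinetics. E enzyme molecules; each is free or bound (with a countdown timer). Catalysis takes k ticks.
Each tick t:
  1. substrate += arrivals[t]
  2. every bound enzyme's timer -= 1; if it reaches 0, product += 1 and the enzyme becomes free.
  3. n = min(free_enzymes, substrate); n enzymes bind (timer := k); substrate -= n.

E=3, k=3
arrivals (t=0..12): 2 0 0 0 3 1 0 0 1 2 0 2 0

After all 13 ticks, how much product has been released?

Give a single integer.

Answer: 8

Derivation:
t=0: arr=2 -> substrate=0 bound=2 product=0
t=1: arr=0 -> substrate=0 bound=2 product=0
t=2: arr=0 -> substrate=0 bound=2 product=0
t=3: arr=0 -> substrate=0 bound=0 product=2
t=4: arr=3 -> substrate=0 bound=3 product=2
t=5: arr=1 -> substrate=1 bound=3 product=2
t=6: arr=0 -> substrate=1 bound=3 product=2
t=7: arr=0 -> substrate=0 bound=1 product=5
t=8: arr=1 -> substrate=0 bound=2 product=5
t=9: arr=2 -> substrate=1 bound=3 product=5
t=10: arr=0 -> substrate=0 bound=3 product=6
t=11: arr=2 -> substrate=1 bound=3 product=7
t=12: arr=0 -> substrate=0 bound=3 product=8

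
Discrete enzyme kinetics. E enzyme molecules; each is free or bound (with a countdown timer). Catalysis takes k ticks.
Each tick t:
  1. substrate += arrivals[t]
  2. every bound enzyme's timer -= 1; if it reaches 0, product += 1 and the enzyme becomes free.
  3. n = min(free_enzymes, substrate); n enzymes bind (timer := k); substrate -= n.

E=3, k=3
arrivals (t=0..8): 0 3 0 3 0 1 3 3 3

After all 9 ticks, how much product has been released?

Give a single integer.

t=0: arr=0 -> substrate=0 bound=0 product=0
t=1: arr=3 -> substrate=0 bound=3 product=0
t=2: arr=0 -> substrate=0 bound=3 product=0
t=3: arr=3 -> substrate=3 bound=3 product=0
t=4: arr=0 -> substrate=0 bound=3 product=3
t=5: arr=1 -> substrate=1 bound=3 product=3
t=6: arr=3 -> substrate=4 bound=3 product=3
t=7: arr=3 -> substrate=4 bound=3 product=6
t=8: arr=3 -> substrate=7 bound=3 product=6

Answer: 6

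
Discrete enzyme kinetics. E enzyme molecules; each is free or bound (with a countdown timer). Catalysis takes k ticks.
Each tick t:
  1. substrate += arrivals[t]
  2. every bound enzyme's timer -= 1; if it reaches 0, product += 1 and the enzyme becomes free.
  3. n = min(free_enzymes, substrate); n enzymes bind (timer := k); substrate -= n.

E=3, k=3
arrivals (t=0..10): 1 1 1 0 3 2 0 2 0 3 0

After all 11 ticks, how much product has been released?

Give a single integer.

Answer: 8

Derivation:
t=0: arr=1 -> substrate=0 bound=1 product=0
t=1: arr=1 -> substrate=0 bound=2 product=0
t=2: arr=1 -> substrate=0 bound=3 product=0
t=3: arr=0 -> substrate=0 bound=2 product=1
t=4: arr=3 -> substrate=1 bound=3 product=2
t=5: arr=2 -> substrate=2 bound=3 product=3
t=6: arr=0 -> substrate=2 bound=3 product=3
t=7: arr=2 -> substrate=2 bound=3 product=5
t=8: arr=0 -> substrate=1 bound=3 product=6
t=9: arr=3 -> substrate=4 bound=3 product=6
t=10: arr=0 -> substrate=2 bound=3 product=8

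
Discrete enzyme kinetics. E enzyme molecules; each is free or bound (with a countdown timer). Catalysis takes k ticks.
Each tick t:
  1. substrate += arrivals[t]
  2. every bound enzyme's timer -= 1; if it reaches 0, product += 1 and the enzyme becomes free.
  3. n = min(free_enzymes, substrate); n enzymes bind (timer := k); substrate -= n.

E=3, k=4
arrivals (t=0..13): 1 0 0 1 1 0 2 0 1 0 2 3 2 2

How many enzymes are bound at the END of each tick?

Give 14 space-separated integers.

t=0: arr=1 -> substrate=0 bound=1 product=0
t=1: arr=0 -> substrate=0 bound=1 product=0
t=2: arr=0 -> substrate=0 bound=1 product=0
t=3: arr=1 -> substrate=0 bound=2 product=0
t=4: arr=1 -> substrate=0 bound=2 product=1
t=5: arr=0 -> substrate=0 bound=2 product=1
t=6: arr=2 -> substrate=1 bound=3 product=1
t=7: arr=0 -> substrate=0 bound=3 product=2
t=8: arr=1 -> substrate=0 bound=3 product=3
t=9: arr=0 -> substrate=0 bound=3 product=3
t=10: arr=2 -> substrate=1 bound=3 product=4
t=11: arr=3 -> substrate=3 bound=3 product=5
t=12: arr=2 -> substrate=4 bound=3 product=6
t=13: arr=2 -> substrate=6 bound=3 product=6

Answer: 1 1 1 2 2 2 3 3 3 3 3 3 3 3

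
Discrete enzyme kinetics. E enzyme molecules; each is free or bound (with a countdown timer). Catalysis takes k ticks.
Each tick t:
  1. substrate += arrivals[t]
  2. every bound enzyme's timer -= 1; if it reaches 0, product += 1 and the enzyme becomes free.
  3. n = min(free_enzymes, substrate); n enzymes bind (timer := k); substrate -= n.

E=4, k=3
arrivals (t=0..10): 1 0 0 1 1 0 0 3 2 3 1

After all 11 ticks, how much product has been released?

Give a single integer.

Answer: 6

Derivation:
t=0: arr=1 -> substrate=0 bound=1 product=0
t=1: arr=0 -> substrate=0 bound=1 product=0
t=2: arr=0 -> substrate=0 bound=1 product=0
t=3: arr=1 -> substrate=0 bound=1 product=1
t=4: arr=1 -> substrate=0 bound=2 product=1
t=5: arr=0 -> substrate=0 bound=2 product=1
t=6: arr=0 -> substrate=0 bound=1 product=2
t=7: arr=3 -> substrate=0 bound=3 product=3
t=8: arr=2 -> substrate=1 bound=4 product=3
t=9: arr=3 -> substrate=4 bound=4 product=3
t=10: arr=1 -> substrate=2 bound=4 product=6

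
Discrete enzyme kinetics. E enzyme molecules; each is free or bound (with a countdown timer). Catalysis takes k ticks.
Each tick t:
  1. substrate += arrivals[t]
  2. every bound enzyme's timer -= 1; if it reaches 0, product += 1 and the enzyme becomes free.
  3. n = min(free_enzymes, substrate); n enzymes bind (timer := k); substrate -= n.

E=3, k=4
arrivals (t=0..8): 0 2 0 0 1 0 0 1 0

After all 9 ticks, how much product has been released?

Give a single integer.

t=0: arr=0 -> substrate=0 bound=0 product=0
t=1: arr=2 -> substrate=0 bound=2 product=0
t=2: arr=0 -> substrate=0 bound=2 product=0
t=3: arr=0 -> substrate=0 bound=2 product=0
t=4: arr=1 -> substrate=0 bound=3 product=0
t=5: arr=0 -> substrate=0 bound=1 product=2
t=6: arr=0 -> substrate=0 bound=1 product=2
t=7: arr=1 -> substrate=0 bound=2 product=2
t=8: arr=0 -> substrate=0 bound=1 product=3

Answer: 3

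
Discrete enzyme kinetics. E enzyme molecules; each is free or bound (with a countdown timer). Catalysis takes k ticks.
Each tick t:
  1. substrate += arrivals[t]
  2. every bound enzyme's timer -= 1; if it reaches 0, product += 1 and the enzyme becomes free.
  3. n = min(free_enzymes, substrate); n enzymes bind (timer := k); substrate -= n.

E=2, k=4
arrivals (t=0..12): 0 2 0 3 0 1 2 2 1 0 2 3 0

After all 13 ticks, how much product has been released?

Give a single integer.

Answer: 4

Derivation:
t=0: arr=0 -> substrate=0 bound=0 product=0
t=1: arr=2 -> substrate=0 bound=2 product=0
t=2: arr=0 -> substrate=0 bound=2 product=0
t=3: arr=3 -> substrate=3 bound=2 product=0
t=4: arr=0 -> substrate=3 bound=2 product=0
t=5: arr=1 -> substrate=2 bound=2 product=2
t=6: arr=2 -> substrate=4 bound=2 product=2
t=7: arr=2 -> substrate=6 bound=2 product=2
t=8: arr=1 -> substrate=7 bound=2 product=2
t=9: arr=0 -> substrate=5 bound=2 product=4
t=10: arr=2 -> substrate=7 bound=2 product=4
t=11: arr=3 -> substrate=10 bound=2 product=4
t=12: arr=0 -> substrate=10 bound=2 product=4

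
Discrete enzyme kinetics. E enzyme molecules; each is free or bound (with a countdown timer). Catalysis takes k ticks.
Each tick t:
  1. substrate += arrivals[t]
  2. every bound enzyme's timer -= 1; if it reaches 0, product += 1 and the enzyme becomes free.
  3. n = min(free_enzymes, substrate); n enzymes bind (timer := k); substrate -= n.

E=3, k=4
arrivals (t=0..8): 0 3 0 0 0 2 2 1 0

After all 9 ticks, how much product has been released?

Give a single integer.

t=0: arr=0 -> substrate=0 bound=0 product=0
t=1: arr=3 -> substrate=0 bound=3 product=0
t=2: arr=0 -> substrate=0 bound=3 product=0
t=3: arr=0 -> substrate=0 bound=3 product=0
t=4: arr=0 -> substrate=0 bound=3 product=0
t=5: arr=2 -> substrate=0 bound=2 product=3
t=6: arr=2 -> substrate=1 bound=3 product=3
t=7: arr=1 -> substrate=2 bound=3 product=3
t=8: arr=0 -> substrate=2 bound=3 product=3

Answer: 3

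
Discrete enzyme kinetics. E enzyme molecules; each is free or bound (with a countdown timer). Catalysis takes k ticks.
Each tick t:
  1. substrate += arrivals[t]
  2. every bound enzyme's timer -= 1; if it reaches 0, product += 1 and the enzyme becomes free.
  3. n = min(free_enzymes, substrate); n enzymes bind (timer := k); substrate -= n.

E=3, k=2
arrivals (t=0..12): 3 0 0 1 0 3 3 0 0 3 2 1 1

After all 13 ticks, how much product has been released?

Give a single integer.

Answer: 13

Derivation:
t=0: arr=3 -> substrate=0 bound=3 product=0
t=1: arr=0 -> substrate=0 bound=3 product=0
t=2: arr=0 -> substrate=0 bound=0 product=3
t=3: arr=1 -> substrate=0 bound=1 product=3
t=4: arr=0 -> substrate=0 bound=1 product=3
t=5: arr=3 -> substrate=0 bound=3 product=4
t=6: arr=3 -> substrate=3 bound=3 product=4
t=7: arr=0 -> substrate=0 bound=3 product=7
t=8: arr=0 -> substrate=0 bound=3 product=7
t=9: arr=3 -> substrate=0 bound=3 product=10
t=10: arr=2 -> substrate=2 bound=3 product=10
t=11: arr=1 -> substrate=0 bound=3 product=13
t=12: arr=1 -> substrate=1 bound=3 product=13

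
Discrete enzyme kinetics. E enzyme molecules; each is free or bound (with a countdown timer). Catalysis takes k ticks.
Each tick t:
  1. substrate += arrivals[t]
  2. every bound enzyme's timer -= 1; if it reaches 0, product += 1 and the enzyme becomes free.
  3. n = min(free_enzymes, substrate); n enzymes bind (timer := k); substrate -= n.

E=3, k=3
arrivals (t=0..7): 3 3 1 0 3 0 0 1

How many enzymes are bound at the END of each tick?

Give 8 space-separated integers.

Answer: 3 3 3 3 3 3 3 3

Derivation:
t=0: arr=3 -> substrate=0 bound=3 product=0
t=1: arr=3 -> substrate=3 bound=3 product=0
t=2: arr=1 -> substrate=4 bound=3 product=0
t=3: arr=0 -> substrate=1 bound=3 product=3
t=4: arr=3 -> substrate=4 bound=3 product=3
t=5: arr=0 -> substrate=4 bound=3 product=3
t=6: arr=0 -> substrate=1 bound=3 product=6
t=7: arr=1 -> substrate=2 bound=3 product=6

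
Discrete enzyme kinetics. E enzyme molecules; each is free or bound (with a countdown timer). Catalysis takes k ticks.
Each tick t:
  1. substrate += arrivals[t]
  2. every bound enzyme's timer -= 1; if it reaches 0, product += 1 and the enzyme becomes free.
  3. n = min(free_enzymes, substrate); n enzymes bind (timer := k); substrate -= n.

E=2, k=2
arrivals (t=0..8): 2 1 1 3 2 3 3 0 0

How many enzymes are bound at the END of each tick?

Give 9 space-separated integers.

t=0: arr=2 -> substrate=0 bound=2 product=0
t=1: arr=1 -> substrate=1 bound=2 product=0
t=2: arr=1 -> substrate=0 bound=2 product=2
t=3: arr=3 -> substrate=3 bound=2 product=2
t=4: arr=2 -> substrate=3 bound=2 product=4
t=5: arr=3 -> substrate=6 bound=2 product=4
t=6: arr=3 -> substrate=7 bound=2 product=6
t=7: arr=0 -> substrate=7 bound=2 product=6
t=8: arr=0 -> substrate=5 bound=2 product=8

Answer: 2 2 2 2 2 2 2 2 2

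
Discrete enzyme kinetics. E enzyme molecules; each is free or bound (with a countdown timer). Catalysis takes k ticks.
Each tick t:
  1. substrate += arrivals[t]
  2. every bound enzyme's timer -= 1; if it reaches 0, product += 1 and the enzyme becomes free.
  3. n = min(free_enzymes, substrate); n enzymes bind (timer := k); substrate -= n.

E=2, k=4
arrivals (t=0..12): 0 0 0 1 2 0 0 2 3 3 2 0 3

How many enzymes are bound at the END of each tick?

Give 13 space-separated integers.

Answer: 0 0 0 1 2 2 2 2 2 2 2 2 2

Derivation:
t=0: arr=0 -> substrate=0 bound=0 product=0
t=1: arr=0 -> substrate=0 bound=0 product=0
t=2: arr=0 -> substrate=0 bound=0 product=0
t=3: arr=1 -> substrate=0 bound=1 product=0
t=4: arr=2 -> substrate=1 bound=2 product=0
t=5: arr=0 -> substrate=1 bound=2 product=0
t=6: arr=0 -> substrate=1 bound=2 product=0
t=7: arr=2 -> substrate=2 bound=2 product=1
t=8: arr=3 -> substrate=4 bound=2 product=2
t=9: arr=3 -> substrate=7 bound=2 product=2
t=10: arr=2 -> substrate=9 bound=2 product=2
t=11: arr=0 -> substrate=8 bound=2 product=3
t=12: arr=3 -> substrate=10 bound=2 product=4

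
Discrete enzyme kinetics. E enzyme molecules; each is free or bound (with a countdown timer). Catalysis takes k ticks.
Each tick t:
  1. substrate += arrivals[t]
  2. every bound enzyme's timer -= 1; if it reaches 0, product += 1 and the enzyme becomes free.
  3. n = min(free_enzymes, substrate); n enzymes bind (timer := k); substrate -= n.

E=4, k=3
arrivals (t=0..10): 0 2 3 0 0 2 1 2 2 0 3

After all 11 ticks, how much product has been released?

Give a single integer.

Answer: 9

Derivation:
t=0: arr=0 -> substrate=0 bound=0 product=0
t=1: arr=2 -> substrate=0 bound=2 product=0
t=2: arr=3 -> substrate=1 bound=4 product=0
t=3: arr=0 -> substrate=1 bound=4 product=0
t=4: arr=0 -> substrate=0 bound=3 product=2
t=5: arr=2 -> substrate=0 bound=3 product=4
t=6: arr=1 -> substrate=0 bound=4 product=4
t=7: arr=2 -> substrate=1 bound=4 product=5
t=8: arr=2 -> substrate=1 bound=4 product=7
t=9: arr=0 -> substrate=0 bound=4 product=8
t=10: arr=3 -> substrate=2 bound=4 product=9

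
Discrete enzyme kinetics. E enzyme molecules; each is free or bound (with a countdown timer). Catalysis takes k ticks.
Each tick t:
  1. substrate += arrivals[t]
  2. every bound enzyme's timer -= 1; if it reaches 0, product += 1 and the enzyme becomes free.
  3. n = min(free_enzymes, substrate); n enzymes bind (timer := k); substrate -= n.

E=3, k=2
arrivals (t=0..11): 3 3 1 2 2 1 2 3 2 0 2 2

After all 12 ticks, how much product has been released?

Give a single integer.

t=0: arr=3 -> substrate=0 bound=3 product=0
t=1: arr=3 -> substrate=3 bound=3 product=0
t=2: arr=1 -> substrate=1 bound=3 product=3
t=3: arr=2 -> substrate=3 bound=3 product=3
t=4: arr=2 -> substrate=2 bound=3 product=6
t=5: arr=1 -> substrate=3 bound=3 product=6
t=6: arr=2 -> substrate=2 bound=3 product=9
t=7: arr=3 -> substrate=5 bound=3 product=9
t=8: arr=2 -> substrate=4 bound=3 product=12
t=9: arr=0 -> substrate=4 bound=3 product=12
t=10: arr=2 -> substrate=3 bound=3 product=15
t=11: arr=2 -> substrate=5 bound=3 product=15

Answer: 15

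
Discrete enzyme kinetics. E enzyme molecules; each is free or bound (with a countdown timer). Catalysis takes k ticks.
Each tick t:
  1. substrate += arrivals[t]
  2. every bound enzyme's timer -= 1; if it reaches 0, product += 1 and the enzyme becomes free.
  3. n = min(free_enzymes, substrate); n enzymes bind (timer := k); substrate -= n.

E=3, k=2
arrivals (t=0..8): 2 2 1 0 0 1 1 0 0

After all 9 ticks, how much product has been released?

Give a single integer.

t=0: arr=2 -> substrate=0 bound=2 product=0
t=1: arr=2 -> substrate=1 bound=3 product=0
t=2: arr=1 -> substrate=0 bound=3 product=2
t=3: arr=0 -> substrate=0 bound=2 product=3
t=4: arr=0 -> substrate=0 bound=0 product=5
t=5: arr=1 -> substrate=0 bound=1 product=5
t=6: arr=1 -> substrate=0 bound=2 product=5
t=7: arr=0 -> substrate=0 bound=1 product=6
t=8: arr=0 -> substrate=0 bound=0 product=7

Answer: 7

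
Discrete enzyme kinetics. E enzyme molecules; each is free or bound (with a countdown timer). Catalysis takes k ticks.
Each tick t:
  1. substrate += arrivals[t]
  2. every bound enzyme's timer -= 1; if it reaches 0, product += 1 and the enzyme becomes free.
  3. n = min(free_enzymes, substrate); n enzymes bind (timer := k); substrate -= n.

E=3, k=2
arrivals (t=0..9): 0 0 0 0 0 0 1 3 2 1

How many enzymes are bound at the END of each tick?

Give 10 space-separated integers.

t=0: arr=0 -> substrate=0 bound=0 product=0
t=1: arr=0 -> substrate=0 bound=0 product=0
t=2: arr=0 -> substrate=0 bound=0 product=0
t=3: arr=0 -> substrate=0 bound=0 product=0
t=4: arr=0 -> substrate=0 bound=0 product=0
t=5: arr=0 -> substrate=0 bound=0 product=0
t=6: arr=1 -> substrate=0 bound=1 product=0
t=7: arr=3 -> substrate=1 bound=3 product=0
t=8: arr=2 -> substrate=2 bound=3 product=1
t=9: arr=1 -> substrate=1 bound=3 product=3

Answer: 0 0 0 0 0 0 1 3 3 3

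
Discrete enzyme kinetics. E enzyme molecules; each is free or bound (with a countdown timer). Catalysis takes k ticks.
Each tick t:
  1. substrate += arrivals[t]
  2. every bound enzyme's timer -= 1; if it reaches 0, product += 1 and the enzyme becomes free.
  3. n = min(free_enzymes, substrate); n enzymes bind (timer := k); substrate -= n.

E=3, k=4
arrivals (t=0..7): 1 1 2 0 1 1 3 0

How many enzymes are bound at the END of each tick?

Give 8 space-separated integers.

Answer: 1 2 3 3 3 3 3 3

Derivation:
t=0: arr=1 -> substrate=0 bound=1 product=0
t=1: arr=1 -> substrate=0 bound=2 product=0
t=2: arr=2 -> substrate=1 bound=3 product=0
t=3: arr=0 -> substrate=1 bound=3 product=0
t=4: arr=1 -> substrate=1 bound=3 product=1
t=5: arr=1 -> substrate=1 bound=3 product=2
t=6: arr=3 -> substrate=3 bound=3 product=3
t=7: arr=0 -> substrate=3 bound=3 product=3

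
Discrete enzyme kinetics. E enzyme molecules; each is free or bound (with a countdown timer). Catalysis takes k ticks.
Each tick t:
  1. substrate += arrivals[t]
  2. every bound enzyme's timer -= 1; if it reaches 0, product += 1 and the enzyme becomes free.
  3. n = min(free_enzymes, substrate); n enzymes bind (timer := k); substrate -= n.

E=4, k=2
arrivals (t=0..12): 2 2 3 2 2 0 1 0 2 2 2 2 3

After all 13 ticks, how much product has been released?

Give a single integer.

Answer: 18

Derivation:
t=0: arr=2 -> substrate=0 bound=2 product=0
t=1: arr=2 -> substrate=0 bound=4 product=0
t=2: arr=3 -> substrate=1 bound=4 product=2
t=3: arr=2 -> substrate=1 bound=4 product=4
t=4: arr=2 -> substrate=1 bound=4 product=6
t=5: arr=0 -> substrate=0 bound=3 product=8
t=6: arr=1 -> substrate=0 bound=2 product=10
t=7: arr=0 -> substrate=0 bound=1 product=11
t=8: arr=2 -> substrate=0 bound=2 product=12
t=9: arr=2 -> substrate=0 bound=4 product=12
t=10: arr=2 -> substrate=0 bound=4 product=14
t=11: arr=2 -> substrate=0 bound=4 product=16
t=12: arr=3 -> substrate=1 bound=4 product=18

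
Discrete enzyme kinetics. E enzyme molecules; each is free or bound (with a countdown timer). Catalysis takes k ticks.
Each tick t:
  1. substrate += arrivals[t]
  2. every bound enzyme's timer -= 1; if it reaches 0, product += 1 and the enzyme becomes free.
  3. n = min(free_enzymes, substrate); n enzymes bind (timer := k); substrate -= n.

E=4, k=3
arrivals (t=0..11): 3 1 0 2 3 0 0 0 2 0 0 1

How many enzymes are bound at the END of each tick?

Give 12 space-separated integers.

Answer: 3 4 4 3 4 4 3 1 3 2 2 1

Derivation:
t=0: arr=3 -> substrate=0 bound=3 product=0
t=1: arr=1 -> substrate=0 bound=4 product=0
t=2: arr=0 -> substrate=0 bound=4 product=0
t=3: arr=2 -> substrate=0 bound=3 product=3
t=4: arr=3 -> substrate=1 bound=4 product=4
t=5: arr=0 -> substrate=1 bound=4 product=4
t=6: arr=0 -> substrate=0 bound=3 product=6
t=7: arr=0 -> substrate=0 bound=1 product=8
t=8: arr=2 -> substrate=0 bound=3 product=8
t=9: arr=0 -> substrate=0 bound=2 product=9
t=10: arr=0 -> substrate=0 bound=2 product=9
t=11: arr=1 -> substrate=0 bound=1 product=11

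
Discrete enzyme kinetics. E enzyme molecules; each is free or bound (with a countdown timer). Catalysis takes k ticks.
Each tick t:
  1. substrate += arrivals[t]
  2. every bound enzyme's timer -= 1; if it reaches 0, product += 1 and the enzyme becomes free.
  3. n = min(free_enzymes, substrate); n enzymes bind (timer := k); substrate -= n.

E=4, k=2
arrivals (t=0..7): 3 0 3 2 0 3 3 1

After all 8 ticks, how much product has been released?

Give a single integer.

t=0: arr=3 -> substrate=0 bound=3 product=0
t=1: arr=0 -> substrate=0 bound=3 product=0
t=2: arr=3 -> substrate=0 bound=3 product=3
t=3: arr=2 -> substrate=1 bound=4 product=3
t=4: arr=0 -> substrate=0 bound=2 product=6
t=5: arr=3 -> substrate=0 bound=4 product=7
t=6: arr=3 -> substrate=2 bound=4 product=8
t=7: arr=1 -> substrate=0 bound=4 product=11

Answer: 11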